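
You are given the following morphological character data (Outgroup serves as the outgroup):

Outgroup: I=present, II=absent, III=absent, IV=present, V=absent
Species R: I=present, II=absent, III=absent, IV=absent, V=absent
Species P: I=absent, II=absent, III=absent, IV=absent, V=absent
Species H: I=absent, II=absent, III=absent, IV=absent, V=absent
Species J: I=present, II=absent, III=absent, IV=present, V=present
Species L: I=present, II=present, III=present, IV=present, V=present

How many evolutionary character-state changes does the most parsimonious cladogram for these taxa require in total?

5

Character polarity is set by the outgroup: the derived state is whichever differs from the outgroup's state, so for I, IV the derived state is 'absent', and for the remaining characters it is 'present'.
I (derived state 'absent') is shared by Species H and Species P — a synapomorphy uniting that clade.
II (derived state 'present') is unique to Species L (autapomorphy; uninformative for grouping).
III: derived state 'present' in Species L only — an autapomorphy, so it tells us nothing about relationships among taxa.
IV (derived state 'absent') is shared by Species H, Species P, and Species R — a synapomorphy uniting that clade.
V: derived state 'present' in Species J and Species L only — synapomorphy for {Species J, Species L}.
Most parsimonious ingroup topology: ((Species R,(Species P,Species H)),(Species J,Species L)).
Changes per character on this tree: I: 1; II: 1; III: 1; IV: 1; V: 1.
Total = 5.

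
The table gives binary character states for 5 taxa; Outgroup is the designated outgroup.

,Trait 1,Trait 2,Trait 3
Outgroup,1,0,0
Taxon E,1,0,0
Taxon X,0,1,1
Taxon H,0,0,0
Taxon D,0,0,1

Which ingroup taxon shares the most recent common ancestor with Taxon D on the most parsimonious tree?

Taxon X

Character polarity is set by the outgroup: the derived state is whichever differs from the outgroup's state, so for Trait 1 the derived state is '0', and for the remaining characters it is '1'.
Trait 1 (derived state '0') is shared by Taxon D, Taxon H, and Taxon X — a synapomorphy uniting that clade.
Trait 2 (derived state '1') is unique to Taxon X (autapomorphy; uninformative for grouping).
Trait 3: derived state '1' in Taxon D and Taxon X only — synapomorphy for {Taxon D, Taxon X}.
Most parsimonious ingroup topology: (Taxon E,((Taxon X,Taxon D),Taxon H)).
Taxon D and Taxon X form a cherry on this tree, so they are sister taxa.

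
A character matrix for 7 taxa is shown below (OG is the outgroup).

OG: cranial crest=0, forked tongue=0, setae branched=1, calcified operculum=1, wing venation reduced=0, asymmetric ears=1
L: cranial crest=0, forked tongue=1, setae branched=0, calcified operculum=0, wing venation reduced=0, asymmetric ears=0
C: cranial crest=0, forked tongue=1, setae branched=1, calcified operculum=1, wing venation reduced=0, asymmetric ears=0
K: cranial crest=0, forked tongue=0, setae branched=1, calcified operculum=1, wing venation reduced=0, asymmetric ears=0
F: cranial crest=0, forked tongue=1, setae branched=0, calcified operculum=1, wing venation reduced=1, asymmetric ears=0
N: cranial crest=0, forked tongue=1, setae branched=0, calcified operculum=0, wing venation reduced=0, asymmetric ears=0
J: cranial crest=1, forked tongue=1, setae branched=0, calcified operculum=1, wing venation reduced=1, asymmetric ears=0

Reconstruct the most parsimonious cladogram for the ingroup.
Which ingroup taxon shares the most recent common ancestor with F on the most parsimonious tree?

Character polarity is set by the outgroup: the derived state is whichever differs from the outgroup's state, so for setae branched, calcified operculum, asymmetric ears the derived state is '0', and for the remaining characters it is '1'.
cranial crest: derived state '1' in J only — an autapomorphy, so it tells us nothing about relationships among taxa.
forked tongue: derived state '1' in C, F, J, L, and N only — synapomorphy for {C, F, J, L, N}.
Only F, J, L, and N show the derived state '0' for setae branched, supporting them as a clade.
calcified operculum: derived state '0' in L and N only — synapomorphy for {L, N}.
wing venation reduced: derived state '1' in F and J only — synapomorphy for {F, J}.
All ingroup taxa share the derived state '0' for asymmetric ears; it defines the ingroup but does not resolve relationships within it.
Most parsimonious ingroup topology: ((((L,N),(F,J)),C),K).
F and J form a cherry on this tree, so they are sister taxa.

J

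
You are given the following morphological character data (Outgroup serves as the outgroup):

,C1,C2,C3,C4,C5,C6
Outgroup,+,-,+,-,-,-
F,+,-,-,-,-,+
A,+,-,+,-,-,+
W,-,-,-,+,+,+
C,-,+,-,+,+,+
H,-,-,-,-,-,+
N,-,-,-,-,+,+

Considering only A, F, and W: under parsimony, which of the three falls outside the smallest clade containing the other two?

Character polarity is set by the outgroup: the derived state is whichever differs from the outgroup's state, so for C1, C3 the derived state is '-', and for the remaining characters it is '+'.
Only C, H, N, and W show the derived state '-' for C1, supporting them as a clade.
C2 (derived state '+') is unique to C (autapomorphy; uninformative for grouping).
C3: derived state '-' in C, F, H, N, and W only — synapomorphy for {C, F, H, N, W}.
C4 (derived state '+') is shared by C and W — a synapomorphy uniting that clade.
C5 (derived state '+') is shared by C, N, and W — a synapomorphy uniting that clade.
All ingroup taxa share the derived state '+' for C6; it defines the ingroup but does not resolve relationships within it.
Most parsimonious ingroup topology: ((F,(((W,C),N),H)),A).
F and W share a more recent common ancestor with each other than either does with A, so A is the least closely related of the three.

A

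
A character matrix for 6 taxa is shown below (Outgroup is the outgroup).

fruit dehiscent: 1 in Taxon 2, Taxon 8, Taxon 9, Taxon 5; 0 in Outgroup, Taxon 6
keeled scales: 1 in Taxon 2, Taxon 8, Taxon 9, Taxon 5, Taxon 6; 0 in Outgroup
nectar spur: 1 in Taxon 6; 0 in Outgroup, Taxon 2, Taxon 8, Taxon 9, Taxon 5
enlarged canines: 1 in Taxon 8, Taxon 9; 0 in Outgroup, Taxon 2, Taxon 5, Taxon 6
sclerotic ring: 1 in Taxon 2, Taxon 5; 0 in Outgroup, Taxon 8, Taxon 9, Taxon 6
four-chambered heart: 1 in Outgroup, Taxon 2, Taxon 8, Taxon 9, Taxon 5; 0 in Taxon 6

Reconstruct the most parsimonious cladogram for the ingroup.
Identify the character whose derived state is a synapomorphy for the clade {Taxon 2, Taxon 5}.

sclerotic ring

Character polarity is set by the outgroup: the derived state is whichever differs from the outgroup's state, so for four-chambered heart the derived state is '0', and for the remaining characters it is '1'.
Only Taxon 2, Taxon 5, Taxon 8, and Taxon 9 show the derived state '1' for fruit dehiscent, supporting them as a clade.
All ingroup taxa share the derived state '1' for keeled scales; it defines the ingroup but does not resolve relationships within it.
nectar spur: derived state '1' in Taxon 6 only — an autapomorphy, so it tells us nothing about relationships among taxa.
Only Taxon 8 and Taxon 9 show the derived state '1' for enlarged canines, supporting them as a clade.
sclerotic ring (derived state '1') is shared by Taxon 2 and Taxon 5 — a synapomorphy uniting that clade.
four-chambered heart (derived state '0') is unique to Taxon 6 (autapomorphy; uninformative for grouping).
Most parsimonious ingroup topology: (((Taxon 2,Taxon 5),(Taxon 8,Taxon 9)),Taxon 6).
The clade {Taxon 2, Taxon 5} is supported by sclerotic ring: its derived state '1' occurs in exactly those taxa and in no other taxon (including the outgroup).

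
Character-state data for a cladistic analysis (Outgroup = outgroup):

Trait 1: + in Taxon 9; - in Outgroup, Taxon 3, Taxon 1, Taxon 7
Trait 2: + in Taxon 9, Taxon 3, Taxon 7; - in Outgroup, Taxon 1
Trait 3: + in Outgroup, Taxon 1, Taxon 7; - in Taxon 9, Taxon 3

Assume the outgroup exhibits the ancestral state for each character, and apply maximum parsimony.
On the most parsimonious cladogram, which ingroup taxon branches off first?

Taxon 1

Character polarity is set by the outgroup: the derived state is whichever differs from the outgroup's state, so for Trait 3 the derived state is '-', and for the remaining characters it is '+'.
Trait 1 (derived state '+') is unique to Taxon 9 (autapomorphy; uninformative for grouping).
Trait 2: derived state '+' in Taxon 3, Taxon 7, and Taxon 9 only — synapomorphy for {Taxon 3, Taxon 7, Taxon 9}.
Trait 3: derived state '-' in Taxon 3 and Taxon 9 only — synapomorphy for {Taxon 3, Taxon 9}.
Most parsimonious ingroup topology: (((Taxon 9,Taxon 3),Taxon 7),Taxon 1).
Taxon 1 is sister to the clade containing all other ingroup taxa, so it is the earliest-diverging (most basal) ingroup lineage.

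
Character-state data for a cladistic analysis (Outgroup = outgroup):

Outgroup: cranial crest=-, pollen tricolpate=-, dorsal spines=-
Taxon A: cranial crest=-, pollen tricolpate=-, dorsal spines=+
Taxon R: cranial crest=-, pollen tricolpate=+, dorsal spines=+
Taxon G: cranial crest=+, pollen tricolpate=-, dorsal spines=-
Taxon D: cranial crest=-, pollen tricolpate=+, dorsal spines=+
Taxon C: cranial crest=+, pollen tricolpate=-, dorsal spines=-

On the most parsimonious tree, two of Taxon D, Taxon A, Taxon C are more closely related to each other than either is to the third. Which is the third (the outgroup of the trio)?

The outgroup has state '-' for every character, so '+' is the derived state throughout.
cranial crest: derived state '+' in Taxon C and Taxon G only — synapomorphy for {Taxon C, Taxon G}.
pollen tricolpate: derived state '+' in Taxon D and Taxon R only — synapomorphy for {Taxon D, Taxon R}.
dorsal spines (derived state '+') is shared by Taxon A, Taxon D, and Taxon R — a synapomorphy uniting that clade.
Most parsimonious ingroup topology: ((Taxon A,(Taxon R,Taxon D)),(Taxon G,Taxon C)).
Taxon A and Taxon D share a more recent common ancestor with each other than either does with Taxon C, so Taxon C is the least closely related of the three.

Taxon C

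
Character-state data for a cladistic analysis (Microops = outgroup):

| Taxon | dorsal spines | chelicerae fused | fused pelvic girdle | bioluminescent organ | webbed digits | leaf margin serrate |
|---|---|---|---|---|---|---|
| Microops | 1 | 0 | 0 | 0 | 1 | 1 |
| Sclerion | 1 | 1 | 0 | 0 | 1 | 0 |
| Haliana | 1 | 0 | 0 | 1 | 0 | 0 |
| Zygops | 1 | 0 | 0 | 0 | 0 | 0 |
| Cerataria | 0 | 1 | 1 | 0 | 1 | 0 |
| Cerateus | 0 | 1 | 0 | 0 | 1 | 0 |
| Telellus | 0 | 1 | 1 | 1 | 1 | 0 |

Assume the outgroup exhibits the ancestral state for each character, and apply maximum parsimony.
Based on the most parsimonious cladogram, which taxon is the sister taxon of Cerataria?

Character polarity is set by the outgroup: the derived state is whichever differs from the outgroup's state, so for dorsal spines, webbed digits, leaf margin serrate the derived state is '0', and for the remaining characters it is '1'.
Only Cerataria, Cerateus, and Telellus show the derived state '0' for dorsal spines, supporting them as a clade.
chelicerae fused (derived state '1') is shared by Cerataria, Cerateus, Sclerion, and Telellus — a synapomorphy uniting that clade.
fused pelvic girdle (derived state '1') is shared by Cerataria and Telellus — a synapomorphy uniting that clade.
bioluminescent organ groups Haliana and Telellus, which is incompatible with the clades supported by the remaining characters; treating it as convergent (homoplasy) costs fewer steps than any alternative tree.
webbed digits: derived state '0' in Haliana and Zygops only — synapomorphy for {Haliana, Zygops}.
leaf margin serrate (derived state '0') is shared by all ingroup taxa — unites the whole ingroup.
Most parsimonious ingroup topology: ((Sclerion,((Cerataria,Telellus),Cerateus)),(Haliana,Zygops)).
Cerataria and Telellus form a cherry on this tree, so they are sister taxa.

Telellus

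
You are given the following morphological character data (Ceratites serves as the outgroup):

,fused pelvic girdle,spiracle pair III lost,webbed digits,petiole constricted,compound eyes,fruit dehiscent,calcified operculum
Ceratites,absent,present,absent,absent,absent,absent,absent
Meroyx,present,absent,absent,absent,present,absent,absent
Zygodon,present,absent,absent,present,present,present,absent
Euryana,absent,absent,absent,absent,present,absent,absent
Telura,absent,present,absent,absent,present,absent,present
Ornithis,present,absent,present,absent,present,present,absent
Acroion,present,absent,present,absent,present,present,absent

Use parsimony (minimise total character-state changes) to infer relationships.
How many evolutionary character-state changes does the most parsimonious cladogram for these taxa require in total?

Character polarity is set by the outgroup: the derived state is whichever differs from the outgroup's state, so for spiracle pair III lost the derived state is 'absent', and for the remaining characters it is 'present'.
fused pelvic girdle: derived state 'present' in Acroion, Meroyx, Ornithis, and Zygodon only — synapomorphy for {Acroion, Meroyx, Ornithis, Zygodon}.
spiracle pair III lost: derived state 'absent' in Acroion, Euryana, Meroyx, Ornithis, and Zygodon only — synapomorphy for {Acroion, Euryana, Meroyx, Ornithis, Zygodon}.
webbed digits (derived state 'present') is shared by Acroion and Ornithis — a synapomorphy uniting that clade.
petiole constricted: derived state 'present' in Zygodon only — an autapomorphy, so it tells us nothing about relationships among taxa.
All ingroup taxa share the derived state 'present' for compound eyes; it defines the ingroup but does not resolve relationships within it.
fruit dehiscent: derived state 'present' in Acroion, Ornithis, and Zygodon only — synapomorphy for {Acroion, Ornithis, Zygodon}.
calcified operculum: derived state 'present' in Telura only — an autapomorphy, so it tells us nothing about relationships among taxa.
Most parsimonious ingroup topology: (((Meroyx,(Zygodon,(Ornithis,Acroion))),Euryana),Telura).
Changes per character on this tree: fused pelvic girdle: 1; spiracle pair III lost: 1; webbed digits: 1; petiole constricted: 1; compound eyes: 1; fruit dehiscent: 1; calcified operculum: 1.
Total = 7.

7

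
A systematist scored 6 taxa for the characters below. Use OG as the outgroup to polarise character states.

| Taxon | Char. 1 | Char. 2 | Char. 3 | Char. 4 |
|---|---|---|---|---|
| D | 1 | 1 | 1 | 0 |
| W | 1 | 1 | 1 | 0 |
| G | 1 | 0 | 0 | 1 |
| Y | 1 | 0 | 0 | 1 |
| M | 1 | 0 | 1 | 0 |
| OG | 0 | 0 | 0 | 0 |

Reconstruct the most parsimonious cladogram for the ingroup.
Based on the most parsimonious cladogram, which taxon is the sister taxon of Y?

The outgroup has state '0' for every character, so '1' is the derived state throughout.
Char. 1 (derived state '1') is shared by all ingroup taxa — unites the whole ingroup.
Char. 2 (derived state '1') is shared by D and W — a synapomorphy uniting that clade.
Char. 3 (derived state '1') is shared by D, M, and W — a synapomorphy uniting that clade.
Only G and Y show the derived state '1' for Char. 4, supporting them as a clade.
Most parsimonious ingroup topology: (((W,D),M),(Y,G)).
Y and G form a cherry on this tree, so they are sister taxa.

G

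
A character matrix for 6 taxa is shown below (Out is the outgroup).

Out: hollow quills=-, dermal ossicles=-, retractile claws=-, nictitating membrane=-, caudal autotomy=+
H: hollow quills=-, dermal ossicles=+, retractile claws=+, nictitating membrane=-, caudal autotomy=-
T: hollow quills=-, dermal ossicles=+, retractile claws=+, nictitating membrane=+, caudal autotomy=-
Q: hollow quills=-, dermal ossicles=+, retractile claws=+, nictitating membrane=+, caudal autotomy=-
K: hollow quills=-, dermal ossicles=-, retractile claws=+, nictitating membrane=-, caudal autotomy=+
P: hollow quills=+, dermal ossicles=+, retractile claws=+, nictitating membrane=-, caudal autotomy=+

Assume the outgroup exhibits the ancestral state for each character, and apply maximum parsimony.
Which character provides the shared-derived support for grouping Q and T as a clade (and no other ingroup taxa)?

nictitating membrane

Character polarity is set by the outgroup: the derived state is whichever differs from the outgroup's state, so for caudal autotomy the derived state is '-', and for the remaining characters it is '+'.
hollow quills: derived state '+' in P only — an autapomorphy, so it tells us nothing about relationships among taxa.
dermal ossicles: derived state '+' in H, P, Q, and T only — synapomorphy for {H, P, Q, T}.
All ingroup taxa share the derived state '+' for retractile claws; it defines the ingroup but does not resolve relationships within it.
nictitating membrane: derived state '+' in Q and T only — synapomorphy for {Q, T}.
Only H, Q, and T show the derived state '-' for caudal autotomy, supporting them as a clade.
Most parsimonious ingroup topology: (((H,(T,Q)),P),K).
The clade {Q, T} is supported by nictitating membrane: its derived state '+' occurs in exactly those taxa and in no other taxon (including the outgroup).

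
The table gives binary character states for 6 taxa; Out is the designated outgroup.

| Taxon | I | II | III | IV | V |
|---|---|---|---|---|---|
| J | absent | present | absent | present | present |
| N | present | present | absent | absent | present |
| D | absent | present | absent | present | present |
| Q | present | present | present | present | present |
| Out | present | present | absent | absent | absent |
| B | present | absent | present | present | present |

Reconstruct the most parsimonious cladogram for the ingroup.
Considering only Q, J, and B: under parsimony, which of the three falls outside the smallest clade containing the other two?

Character polarity is set by the outgroup: the derived state is whichever differs from the outgroup's state, so for I, II the derived state is 'absent', and for the remaining characters it is 'present'.
Only D and J show the derived state 'absent' for I, supporting them as a clade.
II: derived state 'absent' in B only — an autapomorphy, so it tells us nothing about relationships among taxa.
III: derived state 'present' in B and Q only — synapomorphy for {B, Q}.
Only B, D, J, and Q show the derived state 'present' for IV, supporting them as a clade.
All ingroup taxa share the derived state 'present' for V; it defines the ingroup but does not resolve relationships within it.
Most parsimonious ingroup topology: (((D,J),(Q,B)),N).
B and Q share a more recent common ancestor with each other than either does with J, so J is the least closely related of the three.

J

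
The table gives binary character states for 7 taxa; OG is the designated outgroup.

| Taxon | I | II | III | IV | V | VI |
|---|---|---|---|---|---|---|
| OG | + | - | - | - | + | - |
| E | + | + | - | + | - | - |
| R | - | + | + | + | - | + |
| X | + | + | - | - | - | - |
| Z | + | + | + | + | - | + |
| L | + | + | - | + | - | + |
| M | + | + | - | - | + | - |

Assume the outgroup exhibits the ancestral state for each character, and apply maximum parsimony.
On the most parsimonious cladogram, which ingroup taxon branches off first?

Character polarity is set by the outgroup: the derived state is whichever differs from the outgroup's state, so for I, V the derived state is '-', and for the remaining characters it is '+'.
I: derived state '-' in R only — an autapomorphy, so it tells us nothing about relationships among taxa.
II (derived state '+') is shared by all ingroup taxa — unites the whole ingroup.
III: derived state '+' in R and Z only — synapomorphy for {R, Z}.
IV: derived state '+' in E, L, R, and Z only — synapomorphy for {E, L, R, Z}.
V (derived state '-') is shared by E, L, R, X, and Z — a synapomorphy uniting that clade.
VI: derived state '+' in L, R, and Z only — synapomorphy for {L, R, Z}.
Most parsimonious ingroup topology: (((E,((R,Z),L)),X),M).
M is sister to the clade containing all other ingroup taxa, so it is the earliest-diverging (most basal) ingroup lineage.

M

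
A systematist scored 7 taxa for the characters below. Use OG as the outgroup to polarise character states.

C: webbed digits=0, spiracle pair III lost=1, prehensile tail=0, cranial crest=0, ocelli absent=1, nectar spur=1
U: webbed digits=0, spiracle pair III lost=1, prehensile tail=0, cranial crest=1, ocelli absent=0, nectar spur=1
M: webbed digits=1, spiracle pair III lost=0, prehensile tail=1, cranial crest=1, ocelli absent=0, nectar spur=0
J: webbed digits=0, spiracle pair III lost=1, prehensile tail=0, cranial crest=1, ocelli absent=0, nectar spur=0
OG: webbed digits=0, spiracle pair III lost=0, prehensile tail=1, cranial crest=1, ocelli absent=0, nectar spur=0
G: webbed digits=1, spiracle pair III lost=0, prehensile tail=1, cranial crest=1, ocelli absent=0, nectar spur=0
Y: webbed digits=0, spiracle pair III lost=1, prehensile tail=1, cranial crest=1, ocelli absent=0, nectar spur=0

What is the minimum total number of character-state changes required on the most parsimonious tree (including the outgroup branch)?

Character polarity is set by the outgroup: the derived state is whichever differs from the outgroup's state, so for prehensile tail, cranial crest the derived state is '0', and for the remaining characters it is '1'.
webbed digits: derived state '1' in G and M only — synapomorphy for {G, M}.
spiracle pair III lost (derived state '1') is shared by C, J, U, and Y — a synapomorphy uniting that clade.
prehensile tail (derived state '0') is shared by C, J, and U — a synapomorphy uniting that clade.
cranial crest (derived state '0') is unique to C (autapomorphy; uninformative for grouping).
ocelli absent: derived state '1' in C only — an autapomorphy, so it tells us nothing about relationships among taxa.
nectar spur: derived state '1' in C and U only — synapomorphy for {C, U}.
Most parsimonious ingroup topology: ((((C,U),J),Y),(G,M)).
Changes per character on this tree: webbed digits: 1; spiracle pair III lost: 1; prehensile tail: 1; cranial crest: 1; ocelli absent: 1; nectar spur: 1.
Total = 6.

6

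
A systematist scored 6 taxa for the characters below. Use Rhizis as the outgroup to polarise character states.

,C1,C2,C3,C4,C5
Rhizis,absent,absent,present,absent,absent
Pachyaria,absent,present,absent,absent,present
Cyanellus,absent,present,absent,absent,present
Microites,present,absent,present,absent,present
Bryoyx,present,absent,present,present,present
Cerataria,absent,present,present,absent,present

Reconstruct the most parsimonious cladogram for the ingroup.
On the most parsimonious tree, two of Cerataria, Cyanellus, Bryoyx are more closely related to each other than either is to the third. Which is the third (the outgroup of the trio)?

Character polarity is set by the outgroup: the derived state is whichever differs from the outgroup's state, so for C3 the derived state is 'absent', and for the remaining characters it is 'present'.
C1 (derived state 'present') is shared by Bryoyx and Microites — a synapomorphy uniting that clade.
C2 (derived state 'present') is shared by Cerataria, Cyanellus, and Pachyaria — a synapomorphy uniting that clade.
C3: derived state 'absent' in Cyanellus and Pachyaria only — synapomorphy for {Cyanellus, Pachyaria}.
C4 (derived state 'present') is unique to Bryoyx (autapomorphy; uninformative for grouping).
All ingroup taxa share the derived state 'present' for C5; it defines the ingroup but does not resolve relationships within it.
Most parsimonious ingroup topology: (((Pachyaria,Cyanellus),Cerataria),(Microites,Bryoyx)).
Cerataria and Cyanellus share a more recent common ancestor with each other than either does with Bryoyx, so Bryoyx is the least closely related of the three.

Bryoyx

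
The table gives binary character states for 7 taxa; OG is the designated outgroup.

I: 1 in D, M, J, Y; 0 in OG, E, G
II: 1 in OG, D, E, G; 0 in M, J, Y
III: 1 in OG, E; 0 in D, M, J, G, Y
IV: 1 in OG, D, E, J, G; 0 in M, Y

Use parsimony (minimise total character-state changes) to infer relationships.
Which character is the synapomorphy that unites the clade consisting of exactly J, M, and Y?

Character polarity is set by the outgroup: the derived state is whichever differs from the outgroup's state, so for II, III, IV the derived state is '0', and for the remaining characters it is '1'.
Only D, J, M, and Y show the derived state '1' for I, supporting them as a clade.
Only J, M, and Y show the derived state '0' for II, supporting them as a clade.
III: derived state '0' in D, G, J, M, and Y only — synapomorphy for {D, G, J, M, Y}.
IV: derived state '0' in M and Y only — synapomorphy for {M, Y}.
Most parsimonious ingroup topology: (((D,((M,Y),J)),G),E).
The clade {J, M, Y} is supported by II: its derived state '0' occurs in exactly those taxa and in no other taxon (including the outgroup).

II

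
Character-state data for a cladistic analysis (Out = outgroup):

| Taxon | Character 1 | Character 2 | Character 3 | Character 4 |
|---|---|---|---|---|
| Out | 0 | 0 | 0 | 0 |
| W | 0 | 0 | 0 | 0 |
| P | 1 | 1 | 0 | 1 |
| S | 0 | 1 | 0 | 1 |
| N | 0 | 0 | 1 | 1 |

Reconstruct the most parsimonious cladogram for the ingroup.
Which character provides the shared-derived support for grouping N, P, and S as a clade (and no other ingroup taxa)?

Character 4

The outgroup has state '0' for every character, so '1' is the derived state throughout.
Character 1: derived state '1' in P only — an autapomorphy, so it tells us nothing about relationships among taxa.
Character 2: derived state '1' in P and S only — synapomorphy for {P, S}.
Character 3 (derived state '1') is unique to N (autapomorphy; uninformative for grouping).
Character 4 (derived state '1') is shared by N, P, and S — a synapomorphy uniting that clade.
Most parsimonious ingroup topology: (W,((P,S),N)).
The clade {N, P, S} is supported by Character 4: its derived state '1' occurs in exactly those taxa and in no other taxon (including the outgroup).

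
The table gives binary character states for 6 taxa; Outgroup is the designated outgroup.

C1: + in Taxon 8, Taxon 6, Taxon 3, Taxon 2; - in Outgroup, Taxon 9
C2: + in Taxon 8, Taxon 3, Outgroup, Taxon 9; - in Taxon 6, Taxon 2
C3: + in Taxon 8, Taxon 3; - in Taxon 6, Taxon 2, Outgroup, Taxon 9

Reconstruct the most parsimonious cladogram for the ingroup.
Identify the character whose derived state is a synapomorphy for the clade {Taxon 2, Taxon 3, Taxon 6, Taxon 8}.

C1

Character polarity is set by the outgroup: the derived state is whichever differs from the outgroup's state, so for C2 the derived state is '-', and for the remaining characters it is '+'.
Only Taxon 2, Taxon 3, Taxon 6, and Taxon 8 show the derived state '+' for C1, supporting them as a clade.
C2 (derived state '-') is shared by Taxon 2 and Taxon 6 — a synapomorphy uniting that clade.
C3: derived state '+' in Taxon 3 and Taxon 8 only — synapomorphy for {Taxon 3, Taxon 8}.
Most parsimonious ingroup topology: (((Taxon 6,Taxon 2),(Taxon 3,Taxon 8)),Taxon 9).
The clade {Taxon 2, Taxon 3, Taxon 6, Taxon 8} is supported by C1: its derived state '+' occurs in exactly those taxa and in no other taxon (including the outgroup).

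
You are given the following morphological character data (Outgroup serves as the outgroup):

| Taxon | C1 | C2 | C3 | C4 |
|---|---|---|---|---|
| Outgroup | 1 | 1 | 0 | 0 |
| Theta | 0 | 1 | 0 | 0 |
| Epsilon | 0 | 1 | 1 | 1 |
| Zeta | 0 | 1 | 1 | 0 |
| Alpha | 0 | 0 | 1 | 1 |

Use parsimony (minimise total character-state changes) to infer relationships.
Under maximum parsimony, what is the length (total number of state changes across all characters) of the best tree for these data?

Character polarity is set by the outgroup: the derived state is whichever differs from the outgroup's state, so for C1, C2 the derived state is '0', and for the remaining characters it is '1'.
All ingroup taxa share the derived state '0' for C1; it defines the ingroup but does not resolve relationships within it.
C2 (derived state '0') is unique to Alpha (autapomorphy; uninformative for grouping).
C3: derived state '1' in Alpha, Epsilon, and Zeta only — synapomorphy for {Alpha, Epsilon, Zeta}.
C4: derived state '1' in Alpha and Epsilon only — synapomorphy for {Alpha, Epsilon}.
Most parsimonious ingroup topology: (Theta,((Epsilon,Alpha),Zeta)).
Changes per character on this tree: C1: 1; C2: 1; C3: 1; C4: 1.
Total = 4.

4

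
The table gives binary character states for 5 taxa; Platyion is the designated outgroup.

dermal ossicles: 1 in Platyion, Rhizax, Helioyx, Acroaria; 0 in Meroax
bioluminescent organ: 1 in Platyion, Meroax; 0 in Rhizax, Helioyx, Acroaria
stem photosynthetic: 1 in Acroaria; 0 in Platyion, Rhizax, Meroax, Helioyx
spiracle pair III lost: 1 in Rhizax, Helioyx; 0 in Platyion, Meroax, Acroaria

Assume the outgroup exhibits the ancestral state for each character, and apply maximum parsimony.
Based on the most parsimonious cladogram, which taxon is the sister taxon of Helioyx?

Rhizax

Character polarity is set by the outgroup: the derived state is whichever differs from the outgroup's state, so for dermal ossicles, bioluminescent organ the derived state is '0', and for the remaining characters it is '1'.
dermal ossicles: derived state '0' in Meroax only — an autapomorphy, so it tells us nothing about relationships among taxa.
Only Acroaria, Helioyx, and Rhizax show the derived state '0' for bioluminescent organ, supporting them as a clade.
stem photosynthetic (derived state '1') is unique to Acroaria (autapomorphy; uninformative for grouping).
spiracle pair III lost: derived state '1' in Helioyx and Rhizax only — synapomorphy for {Helioyx, Rhizax}.
Most parsimonious ingroup topology: (((Rhizax,Helioyx),Acroaria),Meroax).
Helioyx and Rhizax form a cherry on this tree, so they are sister taxa.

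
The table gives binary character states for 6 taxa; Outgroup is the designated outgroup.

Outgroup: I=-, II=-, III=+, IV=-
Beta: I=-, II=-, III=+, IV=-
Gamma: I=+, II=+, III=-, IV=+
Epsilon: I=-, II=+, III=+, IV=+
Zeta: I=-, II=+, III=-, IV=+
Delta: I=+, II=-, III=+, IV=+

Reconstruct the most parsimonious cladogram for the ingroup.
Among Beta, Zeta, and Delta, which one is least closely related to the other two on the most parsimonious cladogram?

Character polarity is set by the outgroup: the derived state is whichever differs from the outgroup's state, so for III the derived state is '-', and for the remaining characters it is '+'.
I groups Delta and Gamma, which is incompatible with the clades supported by the remaining characters; treating it as convergent (homoplasy) costs fewer steps than any alternative tree.
II (derived state '+') is shared by Epsilon, Gamma, and Zeta — a synapomorphy uniting that clade.
III: derived state '-' in Gamma and Zeta only — synapomorphy for {Gamma, Zeta}.
IV (derived state '+') is shared by Delta, Epsilon, Gamma, and Zeta — a synapomorphy uniting that clade.
Most parsimonious ingroup topology: (Beta,(((Gamma,Zeta),Epsilon),Delta)).
Delta and Zeta share a more recent common ancestor with each other than either does with Beta, so Beta is the least closely related of the three.

Beta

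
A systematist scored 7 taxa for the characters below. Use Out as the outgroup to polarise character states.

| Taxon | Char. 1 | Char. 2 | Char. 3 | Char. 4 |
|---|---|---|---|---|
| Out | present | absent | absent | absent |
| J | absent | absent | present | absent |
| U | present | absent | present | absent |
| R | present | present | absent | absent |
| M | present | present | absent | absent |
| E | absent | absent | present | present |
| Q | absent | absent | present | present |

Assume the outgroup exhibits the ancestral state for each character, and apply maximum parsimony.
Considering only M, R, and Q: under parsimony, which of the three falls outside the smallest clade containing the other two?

Q

Character polarity is set by the outgroup: the derived state is whichever differs from the outgroup's state, so for Char. 1 the derived state is 'absent', and for the remaining characters it is 'present'.
Char. 1: derived state 'absent' in E, J, and Q only — synapomorphy for {E, J, Q}.
Char. 2: derived state 'present' in M and R only — synapomorphy for {M, R}.
Char. 3: derived state 'present' in E, J, Q, and U only — synapomorphy for {E, J, Q, U}.
Char. 4: derived state 'present' in E and Q only — synapomorphy for {E, Q}.
Most parsimonious ingroup topology: (((J,(E,Q)),U),(R,M)).
R and M share a more recent common ancestor with each other than either does with Q, so Q is the least closely related of the three.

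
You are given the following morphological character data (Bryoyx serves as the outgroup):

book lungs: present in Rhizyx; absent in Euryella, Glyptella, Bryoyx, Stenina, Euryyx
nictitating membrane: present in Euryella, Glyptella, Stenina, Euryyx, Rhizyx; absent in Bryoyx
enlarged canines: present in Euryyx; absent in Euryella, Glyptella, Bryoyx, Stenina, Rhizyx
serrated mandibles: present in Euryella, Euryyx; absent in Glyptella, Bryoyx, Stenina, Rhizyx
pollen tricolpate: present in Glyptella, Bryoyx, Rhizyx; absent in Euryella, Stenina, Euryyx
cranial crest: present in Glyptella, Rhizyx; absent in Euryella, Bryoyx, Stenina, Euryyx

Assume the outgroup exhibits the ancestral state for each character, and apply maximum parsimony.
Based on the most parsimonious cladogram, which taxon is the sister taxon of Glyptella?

Character polarity is set by the outgroup: the derived state is whichever differs from the outgroup's state, so for pollen tricolpate the derived state is 'absent', and for the remaining characters it is 'present'.
book lungs (derived state 'present') is unique to Rhizyx (autapomorphy; uninformative for grouping).
All ingroup taxa share the derived state 'present' for nictitating membrane; it defines the ingroup but does not resolve relationships within it.
enlarged canines: derived state 'present' in Euryyx only — an autapomorphy, so it tells us nothing about relationships among taxa.
Only Euryella and Euryyx show the derived state 'present' for serrated mandibles, supporting them as a clade.
pollen tricolpate: derived state 'absent' in Euryella, Euryyx, and Stenina only — synapomorphy for {Euryella, Euryyx, Stenina}.
cranial crest: derived state 'present' in Glyptella and Rhizyx only — synapomorphy for {Glyptella, Rhizyx}.
Most parsimonious ingroup topology: (((Euryyx,Euryella),Stenina),(Glyptella,Rhizyx)).
Glyptella and Rhizyx form a cherry on this tree, so they are sister taxa.

Rhizyx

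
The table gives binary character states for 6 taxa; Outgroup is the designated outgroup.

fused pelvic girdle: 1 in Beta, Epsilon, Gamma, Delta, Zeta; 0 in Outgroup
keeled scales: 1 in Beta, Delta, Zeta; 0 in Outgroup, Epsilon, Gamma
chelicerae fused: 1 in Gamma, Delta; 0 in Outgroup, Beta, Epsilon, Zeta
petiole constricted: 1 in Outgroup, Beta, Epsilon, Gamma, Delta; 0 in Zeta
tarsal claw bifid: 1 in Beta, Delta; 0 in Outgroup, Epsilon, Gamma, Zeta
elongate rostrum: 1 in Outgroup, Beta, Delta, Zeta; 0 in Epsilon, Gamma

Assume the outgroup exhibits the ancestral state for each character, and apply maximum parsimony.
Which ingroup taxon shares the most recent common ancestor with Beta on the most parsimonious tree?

Character polarity is set by the outgroup: the derived state is whichever differs from the outgroup's state, so for petiole constricted, elongate rostrum the derived state is '0', and for the remaining characters it is '1'.
All ingroup taxa share the derived state '1' for fused pelvic girdle; it defines the ingroup but does not resolve relationships within it.
keeled scales: derived state '1' in Beta, Delta, and Zeta only — synapomorphy for {Beta, Delta, Zeta}.
chelicerae fused (state '1') occurs in Delta and Gamma but conflicts with the nesting implied by the other characters — most parsimoniously interpreted as homoplasy.
petiole constricted (derived state '0') is unique to Zeta (autapomorphy; uninformative for grouping).
tarsal claw bifid (derived state '1') is shared by Beta and Delta — a synapomorphy uniting that clade.
elongate rostrum (derived state '0') is shared by Epsilon and Gamma — a synapomorphy uniting that clade.
Most parsimonious ingroup topology: (((Beta,Delta),Zeta),(Epsilon,Gamma)).
Beta and Delta form a cherry on this tree, so they are sister taxa.

Delta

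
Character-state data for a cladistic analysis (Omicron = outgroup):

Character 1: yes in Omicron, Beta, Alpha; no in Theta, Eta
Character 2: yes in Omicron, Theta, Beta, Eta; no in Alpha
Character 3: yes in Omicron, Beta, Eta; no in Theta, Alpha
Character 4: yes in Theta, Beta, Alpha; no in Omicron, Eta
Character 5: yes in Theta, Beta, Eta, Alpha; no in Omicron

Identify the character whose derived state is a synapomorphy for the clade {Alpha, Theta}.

Character polarity is set by the outgroup: the derived state is whichever differs from the outgroup's state, so for Character 1, Character 2, Character 3 the derived state is 'no', and for the remaining characters it is 'yes'.
Character 1 (state 'no') occurs in Eta and Theta but conflicts with the nesting implied by the other characters — most parsimoniously interpreted as homoplasy.
Character 2: derived state 'no' in Alpha only — an autapomorphy, so it tells us nothing about relationships among taxa.
Character 3: derived state 'no' in Alpha and Theta only — synapomorphy for {Alpha, Theta}.
Character 4 (derived state 'yes') is shared by Alpha, Beta, and Theta — a synapomorphy uniting that clade.
All ingroup taxa share the derived state 'yes' for Character 5; it defines the ingroup but does not resolve relationships within it.
Most parsimonious ingroup topology: (((Theta,Alpha),Beta),Eta).
The clade {Alpha, Theta} is supported by Character 3: its derived state 'no' occurs in exactly those taxa and in no other taxon (including the outgroup).

Character 3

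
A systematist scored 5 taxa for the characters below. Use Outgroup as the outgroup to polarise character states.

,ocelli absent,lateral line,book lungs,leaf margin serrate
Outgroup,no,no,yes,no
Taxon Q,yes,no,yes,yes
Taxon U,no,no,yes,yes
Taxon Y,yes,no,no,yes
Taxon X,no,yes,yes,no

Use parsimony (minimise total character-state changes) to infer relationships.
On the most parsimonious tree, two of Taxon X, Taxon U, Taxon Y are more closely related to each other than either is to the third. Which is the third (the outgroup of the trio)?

Character polarity is set by the outgroup: the derived state is whichever differs from the outgroup's state, so for book lungs the derived state is 'no', and for the remaining characters it is 'yes'.
ocelli absent: derived state 'yes' in Taxon Q and Taxon Y only — synapomorphy for {Taxon Q, Taxon Y}.
lateral line: derived state 'yes' in Taxon X only — an autapomorphy, so it tells us nothing about relationships among taxa.
book lungs (derived state 'no') is unique to Taxon Y (autapomorphy; uninformative for grouping).
leaf margin serrate (derived state 'yes') is shared by Taxon Q, Taxon U, and Taxon Y — a synapomorphy uniting that clade.
Most parsimonious ingroup topology: (((Taxon Q,Taxon Y),Taxon U),Taxon X).
Taxon Y and Taxon U share a more recent common ancestor with each other than either does with Taxon X, so Taxon X is the least closely related of the three.

Taxon X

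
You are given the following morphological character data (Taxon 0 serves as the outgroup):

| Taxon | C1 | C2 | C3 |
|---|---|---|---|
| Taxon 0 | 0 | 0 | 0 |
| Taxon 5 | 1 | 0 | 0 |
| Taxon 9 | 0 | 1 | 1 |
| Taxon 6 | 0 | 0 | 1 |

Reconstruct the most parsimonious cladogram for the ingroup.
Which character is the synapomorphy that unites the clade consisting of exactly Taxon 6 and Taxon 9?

The outgroup has state '0' for every character, so '1' is the derived state throughout.
C1 (derived state '1') is unique to Taxon 5 (autapomorphy; uninformative for grouping).
C2 (derived state '1') is unique to Taxon 9 (autapomorphy; uninformative for grouping).
C3: derived state '1' in Taxon 6 and Taxon 9 only — synapomorphy for {Taxon 6, Taxon 9}.
Most parsimonious ingroup topology: (Taxon 5,(Taxon 9,Taxon 6)).
The clade {Taxon 6, Taxon 9} is supported by C3: its derived state '1' occurs in exactly those taxa and in no other taxon (including the outgroup).

C3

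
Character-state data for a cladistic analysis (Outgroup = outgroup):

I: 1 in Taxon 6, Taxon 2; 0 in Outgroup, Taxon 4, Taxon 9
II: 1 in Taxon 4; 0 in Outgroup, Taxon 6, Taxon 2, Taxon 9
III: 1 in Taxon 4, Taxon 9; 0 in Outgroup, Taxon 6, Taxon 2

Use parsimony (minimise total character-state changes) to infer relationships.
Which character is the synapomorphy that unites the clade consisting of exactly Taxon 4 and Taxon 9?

III

The outgroup has state '0' for every character, so '1' is the derived state throughout.
Only Taxon 2 and Taxon 6 show the derived state '1' for I, supporting them as a clade.
II: derived state '1' in Taxon 4 only — an autapomorphy, so it tells us nothing about relationships among taxa.
III (derived state '1') is shared by Taxon 4 and Taxon 9 — a synapomorphy uniting that clade.
Most parsimonious ingroup topology: ((Taxon 6,Taxon 2),(Taxon 4,Taxon 9)).
The clade {Taxon 4, Taxon 9} is supported by III: its derived state '1' occurs in exactly those taxa and in no other taxon (including the outgroup).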